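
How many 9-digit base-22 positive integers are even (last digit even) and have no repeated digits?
Last∈{0,2,4,6,8,10,12,14,16,18,20}. Last=0: 8204716800. Last nonzero: 10×20×P(20,7) = 78140160000. Total = 86344876800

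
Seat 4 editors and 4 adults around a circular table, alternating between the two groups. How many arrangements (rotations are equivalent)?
Fix one of the editors: (4-1)! ways for the remaining editors, × 4! ways for the adults = 6 × 24 = 144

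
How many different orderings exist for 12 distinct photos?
12! = 479001600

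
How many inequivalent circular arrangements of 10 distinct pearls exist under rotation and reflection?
(10-1)!/2 = 362880/2 = 181440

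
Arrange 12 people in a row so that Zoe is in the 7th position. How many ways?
Fix one position: (12-1)! = 39916800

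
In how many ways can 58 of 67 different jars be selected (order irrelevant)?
C(67,58) = 67!/(58!×9!) = 42757703560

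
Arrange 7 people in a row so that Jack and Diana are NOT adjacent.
Total - adjacent = 7! - (7-1)!×2 = 5040 - 1440 = 3600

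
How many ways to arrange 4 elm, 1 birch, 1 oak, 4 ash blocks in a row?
10! / (4! × 1! × 1! × 4!) = 6300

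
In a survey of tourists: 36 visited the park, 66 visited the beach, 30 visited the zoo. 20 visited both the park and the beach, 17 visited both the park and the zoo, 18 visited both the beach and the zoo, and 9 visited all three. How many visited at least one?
|A∪B∪C| = 36+66+30-20-17-18+9 = 86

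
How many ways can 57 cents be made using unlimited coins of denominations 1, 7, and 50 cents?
Coefficient of x^57 in 1/(1-x^1) · 1/(1-x^7) · 1/(1-x^50). Case on j = number of 50-cent coins (j = 0..1); remainder r = 57 - 50j is made from {1,7} in ⌊r/7⌋+1 ways. r = 57, 7 → 9 + 2 = 11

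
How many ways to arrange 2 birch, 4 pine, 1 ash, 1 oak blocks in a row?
8! / (2! × 4! × 1! × 1!) = 840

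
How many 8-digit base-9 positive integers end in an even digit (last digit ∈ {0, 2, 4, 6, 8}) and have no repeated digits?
Last∈{0,2,4,6,8}. Last=0: 40320. Last nonzero: 4×7×P(7,6) = 141120. Total = 181440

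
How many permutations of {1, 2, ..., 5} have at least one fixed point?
Complement of the derangements. !5 = Σ_{j=0}^{5} (-1)^j·5!/j! = 120 - 120 + 60 - 20 + 5 - 1 = 44. 5! - !5 = 120 - 44 = 76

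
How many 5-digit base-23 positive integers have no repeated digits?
First digit: 22 choices (nonzero). Then descending: 22 × 22 × 21 × 20 × 19 = 3862320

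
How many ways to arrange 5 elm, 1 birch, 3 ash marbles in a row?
9! / (5! × 1! × 3!) = 504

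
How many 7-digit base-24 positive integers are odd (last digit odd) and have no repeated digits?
Last∈{1,3,5,7,9,11,13,15,17,19,21,23}. Last=0: 0. Last nonzero: 12×22×P(22,5) = 834261120. Total = 834261120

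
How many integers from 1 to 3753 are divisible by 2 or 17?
⌊3753/2⌋ + ⌊3753/17⌋ - ⌊3753/34⌋ = 1876 + 220 - 110 = 1986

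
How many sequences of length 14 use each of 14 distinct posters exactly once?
14! = 87178291200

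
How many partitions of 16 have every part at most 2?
Let r_j(i) = number of partitions of i into parts ≤ j, for i = 0..16. r_1(i) = 1 for all i; r_j(i) = r_{j-1}(i) + r_j(i-j). Rows j = 2..2: ≤2: 1 1 2 2 3 3 4 4 5 5 6 6 7 7 8 8 9. r_2(16) = 9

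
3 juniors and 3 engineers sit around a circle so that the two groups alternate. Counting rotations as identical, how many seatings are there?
Fix one of the juniors: (3-1)! ways for the remaining juniors, × 3! ways for the engineers = 2 × 6 = 12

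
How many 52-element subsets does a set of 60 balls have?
C(60,52) = 60!/(52!×8!) = 2558620845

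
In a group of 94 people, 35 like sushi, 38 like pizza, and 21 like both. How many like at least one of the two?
|A∪B| = |A| + |B| - |A∩B| = 35 + 38 - 21 = 52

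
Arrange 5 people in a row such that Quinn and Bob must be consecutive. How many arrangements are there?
Treat the 2 as one block: (5-2+1)! × 2! = 24 × 2 = 48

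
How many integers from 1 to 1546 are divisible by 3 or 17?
⌊1546/3⌋ + ⌊1546/17⌋ - ⌊1546/51⌋ = 515 + 90 - 30 = 575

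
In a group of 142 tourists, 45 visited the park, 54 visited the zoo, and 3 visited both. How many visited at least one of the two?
|A∪B| = |A| + |B| - |A∩B| = 45 + 54 - 3 = 96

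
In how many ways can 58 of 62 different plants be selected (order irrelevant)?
C(62,58) = 62!/(58!×4!) = 557845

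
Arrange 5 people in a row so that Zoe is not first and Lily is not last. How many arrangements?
By inclusion-exclusion: 5! - 2×(5-1)! + (5-2)! = 120 - 48 + 6 = 78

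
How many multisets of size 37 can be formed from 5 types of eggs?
C(37+5-1, 5-1) = C(41, 4) = 101270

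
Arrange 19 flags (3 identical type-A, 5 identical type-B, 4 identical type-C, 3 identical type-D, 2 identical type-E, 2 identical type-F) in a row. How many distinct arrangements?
19! / (3! × 5! × 4! × 3! × 2! × 2!) = 293318625600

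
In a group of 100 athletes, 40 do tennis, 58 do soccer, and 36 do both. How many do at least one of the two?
|A∪B| = |A| + |B| - |A∩B| = 40 + 58 - 36 = 62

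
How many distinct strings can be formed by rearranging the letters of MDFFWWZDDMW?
11! / (1! × 2! × 2! × 3! × 3!) = 277200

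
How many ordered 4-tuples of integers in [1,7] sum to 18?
Coefficient of x^18 in (x + x² + ... + x^7)^4. By inclusion-exclusion on dice exceeding 7: Σ_j (-1)^j C(4,j)·C(18-1-7j, 3) = C(4,0)·C(17,3) - C(4,1)·C(10,3) + C(4,2)·C(3,3) = 1·680 - 4·120 + 6·1 = 206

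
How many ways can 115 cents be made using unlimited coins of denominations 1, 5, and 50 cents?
Coefficient of x^115 in 1/(1-x^1) · 1/(1-x^5) · 1/(1-x^50). Case on j = number of 50-cent coins (j = 0..2); remainder r = 115 - 50j is made from {1,5} in ⌊r/5⌋+1 ways. r = 115, 65, 15 → 24 + 14 + 4 = 42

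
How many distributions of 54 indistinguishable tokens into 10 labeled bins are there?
C(54+10-1, 10-1) = C(63, 9) = 23667689815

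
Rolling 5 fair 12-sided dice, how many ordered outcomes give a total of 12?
Coefficient of x^12 in (x + x² + ... + x^12)^5. By inclusion-exclusion on dice exceeding 12: Σ_j (-1)^j C(5,j)·C(12-1-12j, 4) = C(5,0)·C(11,4) = 1·330 = 330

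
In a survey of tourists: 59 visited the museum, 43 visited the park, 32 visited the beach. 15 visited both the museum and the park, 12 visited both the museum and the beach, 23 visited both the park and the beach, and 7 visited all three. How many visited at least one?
|A∪B∪C| = 59+43+32-15-12-23+7 = 91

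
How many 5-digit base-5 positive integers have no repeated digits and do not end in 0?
Last digit: 4 nonzero choices. First digit: 3 (nonzero, ≠last). Middle 3: P(3,3) = 6. Total = 72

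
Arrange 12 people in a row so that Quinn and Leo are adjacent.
Treat as block: (12-1)! × 2! = 39916800 × 2 = 79833600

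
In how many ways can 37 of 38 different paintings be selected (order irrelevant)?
C(38,37) = 38!/(37!×1!) = 38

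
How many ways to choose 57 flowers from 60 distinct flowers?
C(60,57) = 60!/(57!×3!) = 34220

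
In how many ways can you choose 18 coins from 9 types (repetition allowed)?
C(18+9-1, 9-1) = C(26, 8) = 1562275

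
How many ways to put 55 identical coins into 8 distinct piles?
C(55+8-1, 8-1) = C(62, 7) = 491796152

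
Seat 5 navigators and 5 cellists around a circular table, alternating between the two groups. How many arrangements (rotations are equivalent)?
Fix one of the navigators: (5-1)! ways for the remaining navigators, × 5! ways for the cellists = 24 × 120 = 2880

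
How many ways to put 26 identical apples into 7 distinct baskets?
C(26+7-1, 7-1) = C(32, 6) = 906192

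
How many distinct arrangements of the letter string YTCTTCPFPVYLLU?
14! / (1! × 1! × 2! × 2! × 2! × 1! × 3! × 2!) = 908107200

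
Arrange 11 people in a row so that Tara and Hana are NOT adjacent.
Total - adjacent = 11! - (11-1)!×2 = 39916800 - 7257600 = 32659200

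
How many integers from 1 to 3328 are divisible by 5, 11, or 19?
⌊3328/5⌋+⌊3328/11⌋+⌊3328/19⌋ - ⌊3328/55⌋-⌊3328/95⌋-⌊3328/209⌋ + ⌊3328/1045⌋ = 665+302+175 - 60-35-15 + 3 = 1035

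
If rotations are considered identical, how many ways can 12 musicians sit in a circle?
Circular: fix one position, arrange the rest. (12-1)! = 39916800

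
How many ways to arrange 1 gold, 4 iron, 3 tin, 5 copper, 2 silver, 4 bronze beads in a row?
19! / (1! × 4! × 3! × 5! × 2! × 4!) = 146659312800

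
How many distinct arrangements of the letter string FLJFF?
5! / (1! × 3! × 1!) = 20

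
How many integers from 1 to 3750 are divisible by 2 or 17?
⌊3750/2⌋ + ⌊3750/17⌋ - ⌊3750/34⌋ = 1875 + 220 - 110 = 1985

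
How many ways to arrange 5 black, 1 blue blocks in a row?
6! / (5! × 1!) = 6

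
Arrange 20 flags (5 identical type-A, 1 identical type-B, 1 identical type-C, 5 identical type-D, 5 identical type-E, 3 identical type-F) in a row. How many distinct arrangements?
20! / (5! × 1! × 1! × 5! × 5! × 3!) = 234654900480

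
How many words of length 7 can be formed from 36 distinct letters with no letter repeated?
P(36,7) = 36!/(36-7)! = 42072307200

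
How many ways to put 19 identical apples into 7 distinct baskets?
C(19+7-1, 7-1) = C(25, 6) = 177100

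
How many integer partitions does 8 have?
Pentagonal recurrence p(n) = p(n-1) + p(n-2) - p(n-5) - p(n-7) + p(n-12) + p(n-15) - ... gives p(0..7) = 1, 1, 2, 3, 5, 7, 11, 15. p(8) = p(7) + p(6) - p(3) - p(1) = 15 + 11 - 3 - 1 = 22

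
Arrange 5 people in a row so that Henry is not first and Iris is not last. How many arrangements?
By inclusion-exclusion: 5! - 2×(5-1)! + (5-2)! = 120 - 48 + 6 = 78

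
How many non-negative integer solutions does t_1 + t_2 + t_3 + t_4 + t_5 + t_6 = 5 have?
C(5+6-1, 6-1) = C(10, 5) = 252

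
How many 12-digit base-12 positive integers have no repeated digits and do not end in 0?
Last digit: 11 nonzero choices. First digit: 10 (nonzero, ≠last). Middle 10: P(10,10) = 3628800. Total = 399168000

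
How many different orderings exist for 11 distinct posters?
11! = 39916800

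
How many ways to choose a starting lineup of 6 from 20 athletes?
C(20,6) = 20!/(6!×14!) = 38760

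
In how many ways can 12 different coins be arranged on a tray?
12! = 479001600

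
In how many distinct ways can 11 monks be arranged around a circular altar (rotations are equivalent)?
Circular: fix one position, arrange the rest. (11-1)! = 3628800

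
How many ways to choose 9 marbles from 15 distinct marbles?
C(15,9) = 15!/(9!×6!) = 5005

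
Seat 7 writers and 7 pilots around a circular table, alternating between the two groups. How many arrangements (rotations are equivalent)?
Fix one of the writers: (7-1)! ways for the remaining writers, × 7! ways for the pilots = 720 × 5040 = 3628800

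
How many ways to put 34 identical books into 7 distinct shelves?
C(34+7-1, 7-1) = C(40, 6) = 3838380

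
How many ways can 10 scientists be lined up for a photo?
10! = 3628800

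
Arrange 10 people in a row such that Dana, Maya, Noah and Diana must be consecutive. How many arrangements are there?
Treat the 4 as one block: (10-4+1)! × 4! = 5040 × 24 = 120960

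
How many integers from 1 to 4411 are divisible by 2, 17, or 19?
⌊4411/2⌋+⌊4411/17⌋+⌊4411/19⌋ - ⌊4411/34⌋-⌊4411/38⌋-⌊4411/323⌋ + ⌊4411/646⌋ = 2205+259+232 - 129-116-13 + 6 = 2444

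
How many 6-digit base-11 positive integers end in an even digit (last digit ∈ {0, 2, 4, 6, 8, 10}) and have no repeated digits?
Last∈{0,2,4,6,8,10}. Last=0: 30240. Last nonzero: 5×9×P(9,4) = 136080. Total = 166320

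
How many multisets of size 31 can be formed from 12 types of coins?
C(31+12-1, 12-1) = C(42, 11) = 4280561376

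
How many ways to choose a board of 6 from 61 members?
C(61,6) = 61!/(6!×55!) = 55525372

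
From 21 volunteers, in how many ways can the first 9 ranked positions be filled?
P(21,9) = 21!/(21-9)! = 106661318400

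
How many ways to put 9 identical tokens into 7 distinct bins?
C(9+7-1, 7-1) = C(15, 6) = 5005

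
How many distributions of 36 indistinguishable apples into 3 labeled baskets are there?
C(36+3-1, 3-1) = C(38, 2) = 703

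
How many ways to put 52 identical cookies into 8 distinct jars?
C(52+8-1, 8-1) = C(59, 7) = 341149446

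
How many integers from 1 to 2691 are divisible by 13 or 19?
⌊2691/13⌋ + ⌊2691/19⌋ - ⌊2691/247⌋ = 207 + 141 - 10 = 338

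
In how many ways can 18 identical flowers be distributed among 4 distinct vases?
C(18+4-1, 4-1) = C(21, 3) = 1330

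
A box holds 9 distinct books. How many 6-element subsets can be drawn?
C(9,6) = 9!/(6!×3!) = 84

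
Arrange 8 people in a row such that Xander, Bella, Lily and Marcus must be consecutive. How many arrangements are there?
Treat the 4 as one block: (8-4+1)! × 4! = 120 × 24 = 2880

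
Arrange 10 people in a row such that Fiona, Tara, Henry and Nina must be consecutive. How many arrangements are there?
Treat the 4 as one block: (10-4+1)! × 4! = 5040 × 24 = 120960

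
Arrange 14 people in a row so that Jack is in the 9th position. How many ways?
Fix one position: (14-1)! = 6227020800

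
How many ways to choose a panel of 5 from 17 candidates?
C(17,5) = 17!/(5!×12!) = 6188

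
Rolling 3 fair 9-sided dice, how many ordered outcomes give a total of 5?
Coefficient of x^5 in (x + x² + ... + x^9)^3. By inclusion-exclusion on dice exceeding 9: Σ_j (-1)^j C(3,j)·C(5-1-9j, 2) = C(3,0)·C(4,2) = 1·6 = 6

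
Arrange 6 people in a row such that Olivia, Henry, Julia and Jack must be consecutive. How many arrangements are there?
Treat the 4 as one block: (6-4+1)! × 4! = 6 × 24 = 144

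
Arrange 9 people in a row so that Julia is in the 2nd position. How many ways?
Fix one position: (9-1)! = 40320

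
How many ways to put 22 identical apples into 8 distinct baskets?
C(22+8-1, 8-1) = C(29, 7) = 1560780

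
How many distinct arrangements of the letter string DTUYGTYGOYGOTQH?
15! / (1! × 3! × 1! × 1! × 3! × 1! × 3! × 2!) = 3027024000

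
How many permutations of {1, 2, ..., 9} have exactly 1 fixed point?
Choose the 1 fixed point C(9,1) = 9, derange the rest: !8 = Σ_{j=0}^{8} (-1)^j·8!/j! = 40320 - 40320 + 20160 - 6720 + 1680 - 336 + 56 - 8 + 1 = 14833. Product = 9 × 14833 = 133497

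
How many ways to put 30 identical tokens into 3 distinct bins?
C(30+3-1, 3-1) = C(32, 2) = 496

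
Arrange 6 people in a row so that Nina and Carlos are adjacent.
Treat as block: (6-1)! × 2! = 120 × 2 = 240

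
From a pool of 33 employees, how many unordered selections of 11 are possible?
C(33,11) = 33!/(11!×22!) = 193536720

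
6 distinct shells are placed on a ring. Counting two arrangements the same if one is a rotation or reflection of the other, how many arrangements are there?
(6-1)!/2 = 120/2 = 60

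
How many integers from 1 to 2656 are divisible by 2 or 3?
⌊2656/2⌋ + ⌊2656/3⌋ - ⌊2656/6⌋ = 1328 + 885 - 442 = 1771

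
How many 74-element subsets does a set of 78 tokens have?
C(78,74) = 78!/(74!×4!) = 1426425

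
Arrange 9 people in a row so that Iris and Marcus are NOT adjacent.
Total - adjacent = 9! - (9-1)!×2 = 362880 - 80640 = 282240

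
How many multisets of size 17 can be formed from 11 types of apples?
C(17+11-1, 11-1) = C(27, 10) = 8436285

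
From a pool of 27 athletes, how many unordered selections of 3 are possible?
C(27,3) = 27!/(3!×24!) = 2925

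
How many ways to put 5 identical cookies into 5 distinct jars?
C(5+5-1, 5-1) = C(9, 4) = 126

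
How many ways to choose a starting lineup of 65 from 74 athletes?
C(74,65) = 74!/(65!×9!) = 110524147514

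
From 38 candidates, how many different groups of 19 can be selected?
C(38,19) = 38!/(19!×19!) = 35345263800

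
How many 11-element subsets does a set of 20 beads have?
C(20,11) = 20!/(11!×9!) = 167960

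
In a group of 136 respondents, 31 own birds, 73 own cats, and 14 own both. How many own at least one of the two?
|A∪B| = |A| + |B| - |A∩B| = 31 + 73 - 14 = 90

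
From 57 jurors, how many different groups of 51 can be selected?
C(57,51) = 57!/(51!×6!) = 36288252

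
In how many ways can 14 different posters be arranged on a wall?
14! = 87178291200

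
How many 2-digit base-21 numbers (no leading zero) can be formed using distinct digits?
First digit: 20 choices (nonzero). Then descending: 20 × 20 = 400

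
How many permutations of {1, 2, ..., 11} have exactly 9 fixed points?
Choose the 9 fixed points C(11,9) = 55, derange the rest: !2 = Σ_{j=0}^{2} (-1)^j·2!/j! = 2 - 2 + 1 = 1. Product = 55 × 1 = 55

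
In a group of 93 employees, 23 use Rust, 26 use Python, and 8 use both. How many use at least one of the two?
|A∪B| = |A| + |B| - |A∩B| = 23 + 26 - 8 = 41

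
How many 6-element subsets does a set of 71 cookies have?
C(71,6) = 71!/(6!×65!) = 143218999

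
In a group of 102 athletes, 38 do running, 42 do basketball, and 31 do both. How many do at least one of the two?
|A∪B| = |A| + |B| - |A∩B| = 38 + 42 - 31 = 49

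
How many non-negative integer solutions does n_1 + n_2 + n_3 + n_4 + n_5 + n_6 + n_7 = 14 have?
C(14+7-1, 7-1) = C(20, 6) = 38760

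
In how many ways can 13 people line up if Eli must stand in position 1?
Fix one position: (13-1)! = 479001600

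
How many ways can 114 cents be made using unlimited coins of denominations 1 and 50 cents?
Coefficient of x^114 in 1/(1-x^1) · 1/(1-x^50). Use j coins of 50 for j = 0..⌊114/50⌋ = 2, the rest in 1s: 2 + 1 = 3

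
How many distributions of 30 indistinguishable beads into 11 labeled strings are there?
C(30+11-1, 11-1) = C(40, 10) = 847660528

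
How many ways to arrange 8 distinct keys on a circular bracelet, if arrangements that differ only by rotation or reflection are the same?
(8-1)!/2 = 5040/2 = 2520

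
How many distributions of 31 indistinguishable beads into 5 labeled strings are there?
C(31+5-1, 5-1) = C(35, 4) = 52360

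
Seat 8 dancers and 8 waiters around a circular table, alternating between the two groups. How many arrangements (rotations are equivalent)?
Fix one of the dancers: (8-1)! ways for the remaining dancers, × 8! ways for the waiters = 5040 × 40320 = 203212800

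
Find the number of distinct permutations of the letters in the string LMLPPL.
6! / (1! × 3! × 2!) = 60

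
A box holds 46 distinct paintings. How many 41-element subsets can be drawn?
C(46,41) = 46!/(41!×5!) = 1370754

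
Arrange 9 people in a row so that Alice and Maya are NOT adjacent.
Total - adjacent = 9! - (9-1)!×2 = 362880 - 80640 = 282240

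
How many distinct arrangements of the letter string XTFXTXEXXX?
10! / (1! × 6! × 2! × 1!) = 2520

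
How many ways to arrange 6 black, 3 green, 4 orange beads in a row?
13! / (6! × 3! × 4!) = 60060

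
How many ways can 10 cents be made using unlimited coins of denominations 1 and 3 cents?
Coefficient of x^10 in 1/(1-x^1) · 1/(1-x^3). Use j coins of 3 for j = 0..⌊10/3⌋ = 3, the rest in 1s: 3 + 1 = 4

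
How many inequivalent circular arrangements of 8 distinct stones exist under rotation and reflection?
(8-1)!/2 = 5040/2 = 2520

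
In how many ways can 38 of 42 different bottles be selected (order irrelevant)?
C(42,38) = 42!/(38!×4!) = 111930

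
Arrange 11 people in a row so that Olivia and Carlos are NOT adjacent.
Total - adjacent = 11! - (11-1)!×2 = 39916800 - 7257600 = 32659200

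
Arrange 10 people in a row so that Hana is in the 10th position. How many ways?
Fix one position: (10-1)! = 362880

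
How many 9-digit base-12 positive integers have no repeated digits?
First digit: 11 choices (nonzero). Then descending: 11 × 11 × 10 × 9 × 8 × 7 × 6 × 5 × 4 = 73180800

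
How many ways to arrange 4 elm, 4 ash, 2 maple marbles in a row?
10! / (4! × 4! × 2!) = 3150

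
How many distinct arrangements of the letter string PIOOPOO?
7! / (2! × 4! × 1!) = 105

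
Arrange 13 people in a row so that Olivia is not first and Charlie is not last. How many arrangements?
By inclusion-exclusion: 13! - 2×(13-1)! + (13-2)! = 6227020800 - 958003200 + 39916800 = 5308934400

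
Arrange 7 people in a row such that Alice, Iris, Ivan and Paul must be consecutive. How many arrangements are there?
Treat the 4 as one block: (7-4+1)! × 4! = 24 × 24 = 576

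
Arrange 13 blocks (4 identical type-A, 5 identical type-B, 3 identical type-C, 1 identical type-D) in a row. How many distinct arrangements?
13! / (4! × 5! × 3! × 1!) = 360360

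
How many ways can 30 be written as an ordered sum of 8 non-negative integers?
C(30+8-1, 8-1) = C(37, 7) = 10295472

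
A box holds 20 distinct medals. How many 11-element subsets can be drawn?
C(20,11) = 20!/(11!×9!) = 167960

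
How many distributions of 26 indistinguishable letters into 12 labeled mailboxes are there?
C(26+12-1, 12-1) = C(37, 11) = 854992152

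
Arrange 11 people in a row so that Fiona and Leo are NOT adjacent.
Total - adjacent = 11! - (11-1)!×2 = 39916800 - 7257600 = 32659200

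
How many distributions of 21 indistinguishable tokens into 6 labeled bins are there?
C(21+6-1, 6-1) = C(26, 5) = 65780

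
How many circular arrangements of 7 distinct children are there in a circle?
Circular: fix one position, arrange the rest. (7-1)! = 720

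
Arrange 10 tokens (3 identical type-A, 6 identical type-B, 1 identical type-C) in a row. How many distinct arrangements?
10! / (3! × 6! × 1!) = 840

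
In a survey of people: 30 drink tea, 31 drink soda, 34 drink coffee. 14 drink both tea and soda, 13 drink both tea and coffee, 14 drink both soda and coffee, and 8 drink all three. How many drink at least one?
|A∪B∪C| = 30+31+34-14-13-14+8 = 62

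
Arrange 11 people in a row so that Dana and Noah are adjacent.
Treat as block: (11-1)! × 2! = 3628800 × 2 = 7257600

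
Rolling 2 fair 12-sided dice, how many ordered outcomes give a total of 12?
Coefficient of x^12 in (x + x² + ... + x^12)^2. By inclusion-exclusion on dice exceeding 12: Σ_j (-1)^j C(2,j)·C(12-1-12j, 1) = C(2,0)·C(11,1) = 1·11 = 11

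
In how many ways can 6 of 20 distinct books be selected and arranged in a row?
P(20,6) = 20!/(20-6)! = 27907200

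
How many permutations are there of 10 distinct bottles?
10! = 3628800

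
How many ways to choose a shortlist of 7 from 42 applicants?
C(42,7) = 42!/(7!×35!) = 26978328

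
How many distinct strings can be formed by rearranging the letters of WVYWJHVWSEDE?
12! / (1! × 2! × 1! × 1! × 3! × 1! × 1! × 2!) = 19958400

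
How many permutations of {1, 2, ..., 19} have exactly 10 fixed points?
Choose the 10 fixed points C(19,10) = 92378, derange the rest: !9 = Σ_{j=0}^{9} (-1)^j·9!/j! = 362880 - 362880 + 181440 - 60480 + 15120 - 3024 + 504 - 72 + 9 - 1 = 133496. Product = 92378 × 133496 = 12332093488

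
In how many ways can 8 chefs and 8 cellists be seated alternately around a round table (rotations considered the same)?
Fix one of the chefs: (8-1)! ways for the remaining chefs, × 8! ways for the cellists = 5040 × 40320 = 203212800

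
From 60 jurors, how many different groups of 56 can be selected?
C(60,56) = 60!/(56!×4!) = 487635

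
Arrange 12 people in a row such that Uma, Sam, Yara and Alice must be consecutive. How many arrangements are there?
Treat the 4 as one block: (12-4+1)! × 4! = 362880 × 24 = 8709120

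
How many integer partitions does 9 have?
Pentagonal recurrence p(n) = p(n-1) + p(n-2) - p(n-5) - p(n-7) + p(n-12) + p(n-15) - ... gives p(0..8) = 1, 1, 2, 3, 5, 7, 11, 15, 22. p(9) = p(8) + p(7) - p(4) - p(2) = 22 + 15 - 5 - 2 = 30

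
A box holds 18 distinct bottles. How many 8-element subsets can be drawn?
C(18,8) = 18!/(8!×10!) = 43758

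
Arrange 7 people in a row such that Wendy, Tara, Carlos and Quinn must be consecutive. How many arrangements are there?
Treat the 4 as one block: (7-4+1)! × 4! = 24 × 24 = 576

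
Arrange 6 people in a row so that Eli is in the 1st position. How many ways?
Fix one position: (6-1)! = 120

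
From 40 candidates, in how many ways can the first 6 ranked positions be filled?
P(40,6) = 40!/(40-6)! = 2763633600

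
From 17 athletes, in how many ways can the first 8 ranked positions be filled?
P(17,8) = 17!/(17-8)! = 980179200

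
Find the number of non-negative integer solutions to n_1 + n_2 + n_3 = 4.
C(4+3-1, 3-1) = C(6, 2) = 15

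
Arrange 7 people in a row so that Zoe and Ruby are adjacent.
Treat as block: (7-1)! × 2! = 720 × 2 = 1440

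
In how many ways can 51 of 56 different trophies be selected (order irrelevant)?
C(56,51) = 56!/(51!×5!) = 3819816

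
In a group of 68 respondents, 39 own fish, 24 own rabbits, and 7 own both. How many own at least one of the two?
|A∪B| = |A| + |B| - |A∩B| = 39 + 24 - 7 = 56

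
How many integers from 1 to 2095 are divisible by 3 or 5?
⌊2095/3⌋ + ⌊2095/5⌋ - ⌊2095/15⌋ = 698 + 419 - 139 = 978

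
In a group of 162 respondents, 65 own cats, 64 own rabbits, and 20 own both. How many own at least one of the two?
|A∪B| = |A| + |B| - |A∩B| = 65 + 64 - 20 = 109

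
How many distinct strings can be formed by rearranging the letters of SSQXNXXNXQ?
10! / (4! × 2! × 2! × 2!) = 18900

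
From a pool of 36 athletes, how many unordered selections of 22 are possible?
C(36,22) = 36!/(22!×14!) = 3796297200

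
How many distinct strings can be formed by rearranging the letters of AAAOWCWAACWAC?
13! / (6! × 3! × 3! × 1!) = 240240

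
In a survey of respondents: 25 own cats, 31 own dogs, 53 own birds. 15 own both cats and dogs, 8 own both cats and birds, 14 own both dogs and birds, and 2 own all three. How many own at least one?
|A∪B∪C| = 25+31+53-15-8-14+2 = 74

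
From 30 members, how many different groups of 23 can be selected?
C(30,23) = 30!/(23!×7!) = 2035800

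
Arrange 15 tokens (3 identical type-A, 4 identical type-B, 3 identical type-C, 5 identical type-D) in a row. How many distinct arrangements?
15! / (3! × 4! × 3! × 5!) = 12612600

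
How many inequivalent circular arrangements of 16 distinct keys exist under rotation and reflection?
(16-1)!/2 = 1307674368000/2 = 653837184000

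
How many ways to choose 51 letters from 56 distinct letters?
C(56,51) = 56!/(51!×5!) = 3819816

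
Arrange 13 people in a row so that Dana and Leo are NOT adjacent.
Total - adjacent = 13! - (13-1)!×2 = 6227020800 - 958003200 = 5269017600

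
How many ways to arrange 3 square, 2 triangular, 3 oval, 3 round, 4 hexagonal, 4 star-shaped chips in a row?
19! / (3! × 2! × 3! × 3! × 4! × 4!) = 488864376000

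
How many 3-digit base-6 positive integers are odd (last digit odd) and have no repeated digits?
Last∈{1,3,5}. Last=0: 0. Last nonzero: 3×4×P(4,1) = 48. Total = 48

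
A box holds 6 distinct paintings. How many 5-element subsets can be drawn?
C(6,5) = 6!/(5!×1!) = 6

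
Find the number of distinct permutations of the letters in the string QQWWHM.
6! / (2! × 1! × 2! × 1!) = 180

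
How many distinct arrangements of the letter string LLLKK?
5! / (2! × 3!) = 10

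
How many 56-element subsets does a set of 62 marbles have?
C(62,56) = 62!/(56!×6!) = 61474519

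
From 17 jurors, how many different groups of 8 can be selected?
C(17,8) = 17!/(8!×9!) = 24310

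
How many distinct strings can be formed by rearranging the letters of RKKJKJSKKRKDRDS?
15! / (6! × 2! × 2! × 3! × 2!) = 37837800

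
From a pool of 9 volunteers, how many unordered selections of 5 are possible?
C(9,5) = 9!/(5!×4!) = 126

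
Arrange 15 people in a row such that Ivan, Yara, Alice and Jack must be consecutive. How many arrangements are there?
Treat the 4 as one block: (15-4+1)! × 4! = 479001600 × 24 = 11496038400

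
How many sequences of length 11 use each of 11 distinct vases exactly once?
11! = 39916800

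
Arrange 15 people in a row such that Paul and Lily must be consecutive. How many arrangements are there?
Treat the 2 as one block: (15-2+1)! × 2! = 87178291200 × 2 = 174356582400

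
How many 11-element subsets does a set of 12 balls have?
C(12,11) = 12!/(11!×1!) = 12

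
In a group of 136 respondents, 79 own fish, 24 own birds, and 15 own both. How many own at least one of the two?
|A∪B| = |A| + |B| - |A∩B| = 79 + 24 - 15 = 88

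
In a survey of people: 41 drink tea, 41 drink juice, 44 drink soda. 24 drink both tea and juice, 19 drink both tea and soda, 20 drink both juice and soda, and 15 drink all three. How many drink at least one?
|A∪B∪C| = 41+41+44-24-19-20+15 = 78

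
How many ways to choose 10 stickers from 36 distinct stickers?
C(36,10) = 36!/(10!×26!) = 254186856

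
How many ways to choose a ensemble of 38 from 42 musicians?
C(42,38) = 42!/(38!×4!) = 111930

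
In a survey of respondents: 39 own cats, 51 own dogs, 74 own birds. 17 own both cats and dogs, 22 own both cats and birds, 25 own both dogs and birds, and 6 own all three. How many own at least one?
|A∪B∪C| = 39+51+74-17-22-25+6 = 106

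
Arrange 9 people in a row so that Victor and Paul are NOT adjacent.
Total - adjacent = 9! - (9-1)!×2 = 362880 - 80640 = 282240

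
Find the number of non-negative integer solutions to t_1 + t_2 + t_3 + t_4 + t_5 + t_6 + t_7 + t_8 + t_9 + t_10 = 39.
C(39+10-1, 10-1) = C(48, 9) = 1677106640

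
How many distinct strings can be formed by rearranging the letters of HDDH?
4! / (2! × 2!) = 6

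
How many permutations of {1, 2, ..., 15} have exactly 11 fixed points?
Choose the 11 fixed points C(15,11) = 1365, derange the rest: !4 = Σ_{j=0}^{4} (-1)^j·4!/j! = 24 - 24 + 12 - 4 + 1 = 9. Product = 1365 × 9 = 12285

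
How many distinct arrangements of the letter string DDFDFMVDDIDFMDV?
15! / (3! × 2! × 1! × 7! × 2!) = 10810800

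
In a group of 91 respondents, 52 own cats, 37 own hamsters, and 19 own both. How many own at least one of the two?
|A∪B| = |A| + |B| - |A∩B| = 52 + 37 - 19 = 70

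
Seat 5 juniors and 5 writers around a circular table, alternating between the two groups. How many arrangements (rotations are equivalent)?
Fix one of the juniors: (5-1)! ways for the remaining juniors, × 5! ways for the writers = 24 × 120 = 2880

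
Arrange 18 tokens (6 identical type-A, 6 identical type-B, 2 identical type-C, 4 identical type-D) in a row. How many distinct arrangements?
18! / (6! × 6! × 2! × 4!) = 257297040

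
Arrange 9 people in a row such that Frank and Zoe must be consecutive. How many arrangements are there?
Treat the 2 as one block: (9-2+1)! × 2! = 40320 × 2 = 80640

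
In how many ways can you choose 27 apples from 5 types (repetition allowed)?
C(27+5-1, 5-1) = C(31, 4) = 31465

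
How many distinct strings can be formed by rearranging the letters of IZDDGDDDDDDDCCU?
15! / (1! × 1! × 1! × 2! × 1! × 9!) = 1801800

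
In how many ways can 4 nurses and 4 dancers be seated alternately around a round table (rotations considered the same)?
Fix one of the nurses: (4-1)! ways for the remaining nurses, × 4! ways for the dancers = 6 × 24 = 144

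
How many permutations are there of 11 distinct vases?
11! = 39916800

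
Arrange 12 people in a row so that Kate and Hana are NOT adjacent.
Total - adjacent = 12! - (12-1)!×2 = 479001600 - 79833600 = 399168000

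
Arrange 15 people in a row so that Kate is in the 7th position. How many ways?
Fix one position: (15-1)! = 87178291200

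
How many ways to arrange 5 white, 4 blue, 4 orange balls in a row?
13! / (5! × 4! × 4!) = 90090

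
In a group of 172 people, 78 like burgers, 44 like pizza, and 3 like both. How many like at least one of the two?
|A∪B| = |A| + |B| - |A∩B| = 78 + 44 - 3 = 119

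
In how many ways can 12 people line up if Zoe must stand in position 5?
Fix one position: (12-1)! = 39916800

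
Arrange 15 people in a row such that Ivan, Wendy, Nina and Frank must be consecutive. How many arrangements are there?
Treat the 4 as one block: (15-4+1)! × 4! = 479001600 × 24 = 11496038400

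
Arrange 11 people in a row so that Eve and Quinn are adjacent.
Treat as block: (11-1)! × 2! = 3628800 × 2 = 7257600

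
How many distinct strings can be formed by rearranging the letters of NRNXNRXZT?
9! / (1! × 1! × 2! × 2! × 3!) = 15120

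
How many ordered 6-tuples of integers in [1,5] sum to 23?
Coefficient of x^23 in (x + x² + ... + x^5)^6. By inclusion-exclusion on dice exceeding 5: Σ_j (-1)^j C(6,j)·C(23-1-5j, 5) = C(6,0)·C(22,5) - C(6,1)·C(17,5) + C(6,2)·C(12,5) - C(6,3)·C(7,5) = 1·26334 - 6·6188 + 15·792 - 20·21 = 666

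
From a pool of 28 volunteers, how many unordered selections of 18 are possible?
C(28,18) = 28!/(18!×10!) = 13123110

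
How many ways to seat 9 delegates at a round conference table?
Circular: fix one position, arrange the rest. (9-1)! = 40320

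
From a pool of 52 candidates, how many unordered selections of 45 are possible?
C(52,45) = 52!/(45!×7!) = 133784560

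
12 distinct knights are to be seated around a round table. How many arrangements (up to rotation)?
Circular: fix one position, arrange the rest. (12-1)! = 39916800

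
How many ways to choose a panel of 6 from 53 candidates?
C(53,6) = 53!/(6!×47!) = 22957480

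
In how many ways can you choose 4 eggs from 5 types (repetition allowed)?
C(4+5-1, 5-1) = C(8, 4) = 70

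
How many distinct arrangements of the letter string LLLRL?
5! / (1! × 4!) = 5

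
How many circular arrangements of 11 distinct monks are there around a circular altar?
Circular: fix one position, arrange the rest. (11-1)! = 3628800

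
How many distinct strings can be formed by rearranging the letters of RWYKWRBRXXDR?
12! / (2! × 2! × 1! × 1! × 1! × 4! × 1!) = 4989600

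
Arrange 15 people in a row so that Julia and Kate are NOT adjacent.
Total - adjacent = 15! - (15-1)!×2 = 1307674368000 - 174356582400 = 1133317785600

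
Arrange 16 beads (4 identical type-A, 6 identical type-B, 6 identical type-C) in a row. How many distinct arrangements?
16! / (4! × 6! × 6!) = 1681680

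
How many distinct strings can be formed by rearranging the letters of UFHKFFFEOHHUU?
13! / (3! × 1! × 1! × 4! × 3! × 1!) = 7207200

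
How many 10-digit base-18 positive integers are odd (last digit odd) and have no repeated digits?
Last∈{1,3,5,7,9,11,13,15,17}. Last=0: 0. Last nonzero: 9×16×P(16,8) = 74724249600. Total = 74724249600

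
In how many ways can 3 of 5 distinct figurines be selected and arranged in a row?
P(5,3) = 5!/(5-3)! = 60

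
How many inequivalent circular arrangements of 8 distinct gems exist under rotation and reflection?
(8-1)!/2 = 5040/2 = 2520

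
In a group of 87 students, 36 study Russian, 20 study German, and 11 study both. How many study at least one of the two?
|A∪B| = |A| + |B| - |A∩B| = 36 + 20 - 11 = 45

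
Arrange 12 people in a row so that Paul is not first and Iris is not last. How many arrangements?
By inclusion-exclusion: 12! - 2×(12-1)! + (12-2)! = 479001600 - 79833600 + 3628800 = 402796800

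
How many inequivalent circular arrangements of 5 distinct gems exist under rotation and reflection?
(5-1)!/2 = 24/2 = 12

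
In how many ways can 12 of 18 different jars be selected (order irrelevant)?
C(18,12) = 18!/(12!×6!) = 18564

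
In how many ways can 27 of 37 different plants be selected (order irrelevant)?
C(37,27) = 37!/(27!×10!) = 348330136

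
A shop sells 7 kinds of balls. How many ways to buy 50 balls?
C(50+7-1, 7-1) = C(56, 6) = 32468436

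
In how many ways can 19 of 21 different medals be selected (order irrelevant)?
C(21,19) = 21!/(19!×2!) = 210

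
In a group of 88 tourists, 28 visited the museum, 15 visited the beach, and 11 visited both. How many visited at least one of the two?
|A∪B| = |A| + |B| - |A∩B| = 28 + 15 - 11 = 32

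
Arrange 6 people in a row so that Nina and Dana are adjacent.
Treat as block: (6-1)! × 2! = 120 × 2 = 240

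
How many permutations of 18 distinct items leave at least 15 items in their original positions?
Exactly j fixed points: C(18,j)·!(18-j); sum over j ≥ 15 (derangement numbers via !m = (m-1)·(!(m-1) + !(m-2)): !0..!3 = 1, 0, 1, 2). Σ_{j=15}^{18} C(18,j)·!(18-j) = C(18,15)·!3 + C(18,16)·!2 + C(18,17)·!1 + C(18,18)·!0 = 816·2 + 153·1 + 18·0 + 1·1 = 1786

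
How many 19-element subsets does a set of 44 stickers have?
C(44,19) = 44!/(19!×25!) = 1408831480056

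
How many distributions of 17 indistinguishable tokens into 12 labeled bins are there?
C(17+12-1, 12-1) = C(28, 11) = 21474180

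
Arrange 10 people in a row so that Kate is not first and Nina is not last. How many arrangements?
By inclusion-exclusion: 10! - 2×(10-1)! + (10-2)! = 3628800 - 725760 + 40320 = 2943360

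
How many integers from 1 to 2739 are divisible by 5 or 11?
⌊2739/5⌋ + ⌊2739/11⌋ - ⌊2739/55⌋ = 547 + 249 - 49 = 747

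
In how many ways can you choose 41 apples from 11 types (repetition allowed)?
C(41+11-1, 11-1) = C(51, 10) = 12777711870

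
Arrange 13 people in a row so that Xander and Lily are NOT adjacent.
Total - adjacent = 13! - (13-1)!×2 = 6227020800 - 958003200 = 5269017600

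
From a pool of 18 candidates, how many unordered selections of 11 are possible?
C(18,11) = 18!/(11!×7!) = 31824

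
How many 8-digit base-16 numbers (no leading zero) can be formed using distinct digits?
First digit: 15 choices (nonzero). Then descending: 15 × 15 × 14 × 13 × 12 × 11 × 10 × 9 = 486486000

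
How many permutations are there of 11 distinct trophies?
11! = 39916800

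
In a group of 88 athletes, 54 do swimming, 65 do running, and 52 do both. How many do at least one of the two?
|A∪B| = |A| + |B| - |A∩B| = 54 + 65 - 52 = 67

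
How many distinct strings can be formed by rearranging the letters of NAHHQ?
5! / (2! × 1! × 1! × 1!) = 60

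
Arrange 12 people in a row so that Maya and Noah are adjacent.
Treat as block: (12-1)! × 2! = 39916800 × 2 = 79833600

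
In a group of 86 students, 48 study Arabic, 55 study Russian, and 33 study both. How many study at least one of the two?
|A∪B| = |A| + |B| - |A∩B| = 48 + 55 - 33 = 70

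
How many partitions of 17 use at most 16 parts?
By conjugation, equals partitions of 17 into parts ≤ 16. Let r_j(i) = number of partitions of i into parts ≤ j, for i = 0..17. r_1(i) = 1 for all i; r_j(i) = r_{j-1}(i) + r_j(i-j). Rows j = 2..16: ≤2: 1 1 2 2 3 3 4 4 5 5 6 6 7 7 8 8 9 9; ≤3: 1 1 2 3 4 5 7 8 10 12 14 16 19 21 24 27 30 33; ≤4: 1 1 2 3 5 6 9 11 15 18 23 27 34 39 47 54 64 72; ≤5: 1 1 2 3 5 7 10 13 18 23 30 37 47 57 70 84 101 119; ≤6: 1 1 2 3 5 7 11 14 20 26 35 44 58 71 90 110 136 163; ≤7: 1 1 2 3 5 7 11 15 21 28 38 49 65 82 105 131 164 201; ≤8: 1 1 2 3 5 7 11 15 22 29 40 52 70 89 116 146 186 230; ≤9: 1 1 2 3 5 7 11 15 22 30 41 54 73 94 123 157 201 252; ≤10: 1 1 2 3 5 7 11 15 22 30 42 55 75 97 128 164 212 267; ≤11: 1 1 2 3 5 7 11 15 22 30 42 56 76 99 131 169 219 278; ≤12: 1 1 2 3 5 7 11 15 22 30 42 56 77 100 133 172 224 285; ≤13: 1 1 2 3 5 7 11 15 22 30 42 56 77 101 134 174 227 290; ≤14: 1 1 2 3 5 7 11 15 22 30 42 56 77 101 135 175 229 293; ≤15: 1 1 2 3 5 7 11 15 22 30 42 56 77 101 135 176 230 295; ≤16: 1 1 2 3 5 7 11 15 22 30 42 56 77 101 135 176 231 296. r_16(17) = 296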